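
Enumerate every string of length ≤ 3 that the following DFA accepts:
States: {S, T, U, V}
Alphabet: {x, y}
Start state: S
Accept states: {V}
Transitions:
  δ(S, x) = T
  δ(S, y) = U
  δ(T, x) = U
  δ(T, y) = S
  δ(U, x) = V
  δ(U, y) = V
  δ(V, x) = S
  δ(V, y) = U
yx, yy, xxx, xxy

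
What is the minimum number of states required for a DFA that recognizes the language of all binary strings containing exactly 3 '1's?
By Myhill–Nerode, count the distinguishable equivalence classes: 5 classes — having seen 0, 1, …, 3, or >3 copies of '1'; the count-3 class is the only accepting one and >3 is dead.
5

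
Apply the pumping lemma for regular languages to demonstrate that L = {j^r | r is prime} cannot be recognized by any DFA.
Assume L is regular with pumping length p. Idea: pumping by a suitable count produces a composite length.
Let q be a prime with q ≥ p and choose s = j^q ∈ L. By the pumping lemma, s = xyz with |xy| ≤ p, |y| = k ≥ 1. Take i = q+1: |xy^(q+1)z| = q + q·k = q(1+k). Since q ≥ 2 and 1+k ≥ 2, q(1+k) is composite, so xy^(q+1)z ∉ L.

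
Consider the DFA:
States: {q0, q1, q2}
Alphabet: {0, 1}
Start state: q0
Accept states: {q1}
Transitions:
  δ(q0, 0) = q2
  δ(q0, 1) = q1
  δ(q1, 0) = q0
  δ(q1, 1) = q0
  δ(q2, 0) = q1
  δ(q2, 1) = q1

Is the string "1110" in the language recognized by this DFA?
Processing string "1110":
  q0 --1--> q1
  q1 --1--> q0
  q0 --1--> q1
  q1 --0--> q0
Final state: q0
Accept states: {q1}
No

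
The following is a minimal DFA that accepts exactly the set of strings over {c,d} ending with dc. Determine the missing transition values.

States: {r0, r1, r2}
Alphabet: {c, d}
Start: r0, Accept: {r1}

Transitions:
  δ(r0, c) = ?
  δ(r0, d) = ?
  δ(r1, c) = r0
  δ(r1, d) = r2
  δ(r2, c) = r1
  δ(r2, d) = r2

From the language and accept set, identify what each state tracks — r0: no suffix match; r1: suffix is dc; r2: one trailing d.
Each missing δ(q, a) is the state matching the new tracked value after reading a.
δ(r0, c) = r0; δ(r0, d) = r2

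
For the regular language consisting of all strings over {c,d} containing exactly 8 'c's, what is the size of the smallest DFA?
By Myhill–Nerode, count the distinguishable equivalence classes: 10 classes — having seen 0, 1, …, 8, or >8 copies of 'c'; the count-8 class is the only accepting one and >8 is dead.
10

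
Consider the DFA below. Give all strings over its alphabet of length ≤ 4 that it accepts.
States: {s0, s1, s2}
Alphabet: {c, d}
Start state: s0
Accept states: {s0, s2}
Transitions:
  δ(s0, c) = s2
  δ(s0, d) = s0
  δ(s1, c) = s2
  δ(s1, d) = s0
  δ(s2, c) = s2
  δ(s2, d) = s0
ε, c, d, cc, cd, dc, dd, ccc, ccd, cdc, cdd, dcc, dcd, ddc, ddd, cccc, cccd, ccdc, ccdd, cdcc, cdcd, cddc, cddd, dccc, dccd, dcdc, dcdd, ddcc, ddcd, dddc, dddd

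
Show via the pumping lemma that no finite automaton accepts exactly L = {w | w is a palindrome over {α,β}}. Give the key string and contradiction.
Assume L is regular with pumping length p. Idea: pumping the leading α-block breaks the symmetry.
Choose s = α^p β α^p (a palindrome of length 2p+1 ≥ p). By the pumping lemma, s = xyz with |xy| ≤ p, |y| > 0, so y = α^k with k > 0 (xy lies entirely in the first α^p). Then xy²z = α^(p+k) β α^p, which is not a palindrome since p+k ≠ p.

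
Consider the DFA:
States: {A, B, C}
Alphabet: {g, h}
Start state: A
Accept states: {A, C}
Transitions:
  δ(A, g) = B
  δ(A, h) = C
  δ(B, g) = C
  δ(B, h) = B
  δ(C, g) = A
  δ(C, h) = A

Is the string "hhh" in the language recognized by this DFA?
Processing string "hhh":
  A --h--> C
  C --h--> A
  A --h--> C
Final state: C
Accept states: {A, C}
Yes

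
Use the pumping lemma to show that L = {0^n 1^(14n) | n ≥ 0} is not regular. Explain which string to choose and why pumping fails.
Assume L is regular with pumping length p. Idea: pumping the 0-block breaks the 1:14 ratio.
Choose s = 0^p 1^(14p) (length 15p ≥ p). By the pumping lemma, s = xyz with |xy| ≤ p, |y| > 0, so y = 0^k with k ≥ 1. Then xy²z = 0^(p+k) 1^(14p). For this to be in L we would need 14p = 14(p+k), i.e. 14k = 0, contradicting k ≥ 1. So xy²z ∉ L.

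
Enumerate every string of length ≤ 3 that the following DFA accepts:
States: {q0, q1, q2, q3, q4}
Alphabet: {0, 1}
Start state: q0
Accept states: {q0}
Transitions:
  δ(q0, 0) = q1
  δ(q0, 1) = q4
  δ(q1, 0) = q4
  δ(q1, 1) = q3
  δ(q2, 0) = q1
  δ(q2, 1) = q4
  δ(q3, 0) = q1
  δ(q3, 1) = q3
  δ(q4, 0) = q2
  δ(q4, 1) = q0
ε, 11, 001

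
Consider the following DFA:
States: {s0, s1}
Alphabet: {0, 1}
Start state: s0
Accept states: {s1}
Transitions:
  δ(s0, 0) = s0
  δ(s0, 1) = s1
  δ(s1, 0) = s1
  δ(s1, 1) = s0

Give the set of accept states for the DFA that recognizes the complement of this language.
Complement accept states = All states \ Original accept states
= {s0, s1} \ {s1}
{s0}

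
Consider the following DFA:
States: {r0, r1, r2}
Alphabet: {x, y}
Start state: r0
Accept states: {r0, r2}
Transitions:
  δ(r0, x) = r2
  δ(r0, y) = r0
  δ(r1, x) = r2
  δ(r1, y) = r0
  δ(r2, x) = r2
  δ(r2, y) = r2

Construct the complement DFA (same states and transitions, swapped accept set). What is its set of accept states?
Complement accept states = All states \ Original accept states
= {r0, r1, r2} \ {r0, r2}
{r1}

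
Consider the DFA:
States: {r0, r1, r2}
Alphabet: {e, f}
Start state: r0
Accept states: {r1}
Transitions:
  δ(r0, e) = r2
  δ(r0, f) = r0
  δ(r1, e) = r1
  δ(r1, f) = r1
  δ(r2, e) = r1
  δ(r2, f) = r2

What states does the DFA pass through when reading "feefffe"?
read 'f': r0 → r0
  read 'e': r0 → r2
  read 'e': r2 → r1
  read 'f': r1 → r1
  read 'f': r1 → r1
  read 'f': r1 → r1
  read 'e': r1 → r1
r0 -> r0 -> r2 -> r1 -> r1 -> r1 -> r1 -> r1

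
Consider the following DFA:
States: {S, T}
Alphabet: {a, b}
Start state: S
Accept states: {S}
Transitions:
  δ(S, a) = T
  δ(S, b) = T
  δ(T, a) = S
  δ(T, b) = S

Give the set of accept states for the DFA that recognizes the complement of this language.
Complement accept states = All states \ Original accept states
= {S, T} \ {S}
{T}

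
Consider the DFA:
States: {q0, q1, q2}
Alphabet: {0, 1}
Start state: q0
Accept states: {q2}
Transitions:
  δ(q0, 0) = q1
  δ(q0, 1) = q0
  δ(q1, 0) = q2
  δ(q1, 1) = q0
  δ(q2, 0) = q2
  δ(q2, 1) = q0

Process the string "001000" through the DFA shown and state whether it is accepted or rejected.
Processing string "001000":
  q0 --0--> q1
  q1 --0--> q2
  q2 --1--> q0
  q0 --0--> q1
  q1 --0--> q2
  q2 --0--> q2
Final state: q2
Accept states: {q2}
Yes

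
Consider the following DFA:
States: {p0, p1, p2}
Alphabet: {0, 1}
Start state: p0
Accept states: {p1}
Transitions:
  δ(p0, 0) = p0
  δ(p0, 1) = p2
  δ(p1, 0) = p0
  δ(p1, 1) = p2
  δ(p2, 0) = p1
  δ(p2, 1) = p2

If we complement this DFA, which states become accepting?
Complement accept states = All states \ Original accept states
= {p0, p1, p2} \ {p1}
{p0, p2}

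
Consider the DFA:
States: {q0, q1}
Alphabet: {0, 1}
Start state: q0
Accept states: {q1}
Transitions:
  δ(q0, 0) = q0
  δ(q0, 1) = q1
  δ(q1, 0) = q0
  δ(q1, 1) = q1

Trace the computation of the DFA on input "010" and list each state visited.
read '0': q0 → q0
  read '1': q0 → q1
  read '0': q1 → q0
q0 -> q0 -> q1 -> q0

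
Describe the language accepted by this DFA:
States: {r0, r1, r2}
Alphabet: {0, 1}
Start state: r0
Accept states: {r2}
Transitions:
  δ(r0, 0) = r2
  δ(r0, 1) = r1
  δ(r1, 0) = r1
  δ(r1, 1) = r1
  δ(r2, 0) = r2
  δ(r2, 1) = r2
Testing a few strings:
  '00' → accept
  '1' → reject
  '11' → reject
  '0' → accept
State roles: r0=no input read; r1=started with 1 (dead); r2=started with 0
All binary strings starting with 0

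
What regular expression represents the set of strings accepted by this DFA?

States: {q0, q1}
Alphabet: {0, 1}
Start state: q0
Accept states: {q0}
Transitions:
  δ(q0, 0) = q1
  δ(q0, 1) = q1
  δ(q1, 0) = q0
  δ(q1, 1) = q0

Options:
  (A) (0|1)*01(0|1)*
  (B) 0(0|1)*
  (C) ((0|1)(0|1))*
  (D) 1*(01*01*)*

Check each option against the DFA on short strings; one disagreement eliminates an option:
  (A) (0|1)*01(0|1)*: on ε the DFA stays in q0 and accepts (q0 ∈ Accept), but the regex does not match it → eliminate
  (B) 0(0|1)*: on ε the DFA stays in q0 and accepts (q0 ∈ Accept), but the regex does not match it → eliminate
  (C) ((0|1)(0|1))*: agrees with the DFA on every string of length ≤ 6
  (D) 1*(01*01*)*: on '1' the DFA goes q0 → q1 and rejects (q1 ∉ Accept), but the regex matches it → eliminate
Only (C) is consistent with the DFA.
(C) ((0|1)(0|1))*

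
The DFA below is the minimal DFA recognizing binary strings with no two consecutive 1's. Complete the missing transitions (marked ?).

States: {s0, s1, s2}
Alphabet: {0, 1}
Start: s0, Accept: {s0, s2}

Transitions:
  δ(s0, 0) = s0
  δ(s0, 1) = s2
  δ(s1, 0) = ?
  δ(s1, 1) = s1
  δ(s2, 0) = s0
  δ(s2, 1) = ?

From the language and accept set, identify what each state tracks — s0: last symbol not 1 (ok); s1: saw 11 (dead); s2: last symbol 1 (ok).
Each missing δ(q, a) is the state matching the new tracked value after reading a.
δ(s1, 0) = s1; δ(s2, 1) = s1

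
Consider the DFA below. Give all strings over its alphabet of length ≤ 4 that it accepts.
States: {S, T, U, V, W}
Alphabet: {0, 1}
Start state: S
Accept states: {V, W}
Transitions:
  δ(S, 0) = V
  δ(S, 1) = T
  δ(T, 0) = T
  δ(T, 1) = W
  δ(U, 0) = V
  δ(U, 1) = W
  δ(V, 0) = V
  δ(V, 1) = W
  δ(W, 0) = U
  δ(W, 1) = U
0, 00, 01, 11, 000, 001, 101, 0000, 0001, 0100, 0101, 0110, 0111, 1001, 1100, 1101, 1110, 1111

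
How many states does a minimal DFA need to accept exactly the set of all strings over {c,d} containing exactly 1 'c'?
By Myhill–Nerode, count the distinguishable equivalence classes: 3 classes — having seen 0, 1, or >1 copies of 'c'; the count-1 class is the only accepting one and >1 is dead.
3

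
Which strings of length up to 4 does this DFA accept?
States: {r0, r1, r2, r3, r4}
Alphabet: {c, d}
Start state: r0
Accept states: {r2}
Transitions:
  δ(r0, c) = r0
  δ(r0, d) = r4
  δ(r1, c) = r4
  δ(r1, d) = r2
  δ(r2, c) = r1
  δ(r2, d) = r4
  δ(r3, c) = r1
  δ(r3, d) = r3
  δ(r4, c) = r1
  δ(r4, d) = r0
dcd, cdcd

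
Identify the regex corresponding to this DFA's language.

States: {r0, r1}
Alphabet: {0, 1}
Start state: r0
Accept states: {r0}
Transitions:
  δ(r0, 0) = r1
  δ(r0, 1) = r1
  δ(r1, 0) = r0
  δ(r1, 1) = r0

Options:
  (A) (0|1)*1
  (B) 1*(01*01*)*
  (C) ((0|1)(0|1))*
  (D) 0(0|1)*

Check each option against the DFA on short strings; one disagreement eliminates an option:
  (A) (0|1)*1: on ε the DFA stays in r0 and accepts (r0 ∈ Accept), but the regex does not match it → eliminate
  (B) 1*(01*01*)*: on '1' the DFA goes r0 → r1 and rejects (r1 ∉ Accept), but the regex matches it → eliminate
  (C) ((0|1)(0|1))*: agrees with the DFA on every string of length ≤ 6
  (D) 0(0|1)*: on ε the DFA stays in r0 and accepts (r0 ∈ Accept), but the regex does not match it → eliminate
Only (C) is consistent with the DFA.
(C) ((0|1)(0|1))*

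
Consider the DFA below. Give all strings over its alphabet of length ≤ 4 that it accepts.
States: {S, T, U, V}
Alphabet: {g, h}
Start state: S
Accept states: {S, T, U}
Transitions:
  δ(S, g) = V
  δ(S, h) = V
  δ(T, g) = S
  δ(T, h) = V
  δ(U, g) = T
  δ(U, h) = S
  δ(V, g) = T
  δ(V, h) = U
ε, gg, gh, hg, hh, ggg, ghg, ghh, hgg, hhg, hhh, gghg, gghh, ghgg, hghg, hghh, hhgg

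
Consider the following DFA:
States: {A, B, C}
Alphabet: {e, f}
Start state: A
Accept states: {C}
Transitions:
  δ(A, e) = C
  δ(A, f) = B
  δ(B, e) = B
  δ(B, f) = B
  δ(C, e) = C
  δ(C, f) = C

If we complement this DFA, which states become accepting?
Complement accept states = All states \ Original accept states
= {A, B, C} \ {C}
{A, B}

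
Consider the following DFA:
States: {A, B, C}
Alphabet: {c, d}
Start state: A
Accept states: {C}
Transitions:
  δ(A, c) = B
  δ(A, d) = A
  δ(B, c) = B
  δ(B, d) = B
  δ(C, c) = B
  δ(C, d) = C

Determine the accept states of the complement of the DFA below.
Complement accept states = All states \ Original accept states
= {A, B, C} \ {C}
{A, B}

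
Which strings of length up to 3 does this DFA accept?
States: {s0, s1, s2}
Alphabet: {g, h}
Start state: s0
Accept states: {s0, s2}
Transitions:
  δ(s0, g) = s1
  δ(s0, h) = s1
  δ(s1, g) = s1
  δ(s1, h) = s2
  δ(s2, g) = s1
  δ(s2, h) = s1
ε, gh, hh, ggh, hgh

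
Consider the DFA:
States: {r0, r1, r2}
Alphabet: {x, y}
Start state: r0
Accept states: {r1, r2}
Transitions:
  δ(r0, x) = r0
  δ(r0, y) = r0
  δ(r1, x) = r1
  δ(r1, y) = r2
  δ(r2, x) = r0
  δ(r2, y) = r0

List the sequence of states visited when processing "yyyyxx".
read 'y': r0 → r0
  read 'y': r0 → r0
  read 'y': r0 → r0
  read 'y': r0 → r0
  read 'x': r0 → r0
  read 'x': r0 → r0
r0 -> r0 -> r0 -> r0 -> r0 -> r0 -> r0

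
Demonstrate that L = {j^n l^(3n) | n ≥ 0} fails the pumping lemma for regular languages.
Assume L is regular with pumping length p. Idea: pumping the j-block breaks the 1:3 ratio.
Choose s = j^p l^(3p) (length 4p ≥ p). By the pumping lemma, s = xyz with |xy| ≤ p, |y| > 0, so y = j^k with k ≥ 1. Then xy²z = j^(p+k) l^(3p). For this to be in L we would need 3p = 3(p+k), i.e. 3k = 0, contradicting k ≥ 1. So xy²z ∉ L.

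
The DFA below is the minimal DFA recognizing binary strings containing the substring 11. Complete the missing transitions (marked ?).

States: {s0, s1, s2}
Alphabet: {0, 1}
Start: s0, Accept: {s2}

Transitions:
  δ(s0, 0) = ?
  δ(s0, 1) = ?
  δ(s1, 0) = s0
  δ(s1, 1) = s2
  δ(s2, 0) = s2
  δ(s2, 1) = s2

From the language and accept set, identify what each state tracks — s0: no progress toward 11; s1: one trailing 1; s2: substring 11 seen.
Each missing δ(q, a) is the state matching the new tracked value after reading a.
δ(s0, 0) = s0; δ(s0, 1) = s1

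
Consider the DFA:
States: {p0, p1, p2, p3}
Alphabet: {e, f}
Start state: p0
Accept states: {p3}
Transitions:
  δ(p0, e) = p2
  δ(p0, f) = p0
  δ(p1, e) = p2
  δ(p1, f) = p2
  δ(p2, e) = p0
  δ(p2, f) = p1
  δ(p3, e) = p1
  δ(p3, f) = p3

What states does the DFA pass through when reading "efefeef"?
read 'e': p0 → p2
  read 'f': p2 → p1
  read 'e': p1 → p2
  read 'f': p2 → p1
  read 'e': p1 → p2
  read 'e': p2 → p0
  read 'f': p0 → p0
p0 -> p2 -> p1 -> p2 -> p1 -> p2 -> p0 -> p0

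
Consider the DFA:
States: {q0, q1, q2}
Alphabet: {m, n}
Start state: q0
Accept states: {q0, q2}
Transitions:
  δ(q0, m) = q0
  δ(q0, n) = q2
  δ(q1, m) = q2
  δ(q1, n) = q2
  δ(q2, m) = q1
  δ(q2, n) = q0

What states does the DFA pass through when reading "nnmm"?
read 'n': q0 → q2
  read 'n': q2 → q0
  read 'm': q0 → q0
  read 'm': q0 → q0
q0 -> q2 -> q0 -> q0 -> q0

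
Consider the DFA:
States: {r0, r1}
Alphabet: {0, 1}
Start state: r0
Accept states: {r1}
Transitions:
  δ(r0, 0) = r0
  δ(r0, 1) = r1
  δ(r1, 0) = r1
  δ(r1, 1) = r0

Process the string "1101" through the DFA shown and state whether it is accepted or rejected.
Processing string "1101":
  r0 --1--> r1
  r1 --1--> r0
  r0 --0--> r0
  r0 --1--> r1
Final state: r1
Accept states: {r1}
Yes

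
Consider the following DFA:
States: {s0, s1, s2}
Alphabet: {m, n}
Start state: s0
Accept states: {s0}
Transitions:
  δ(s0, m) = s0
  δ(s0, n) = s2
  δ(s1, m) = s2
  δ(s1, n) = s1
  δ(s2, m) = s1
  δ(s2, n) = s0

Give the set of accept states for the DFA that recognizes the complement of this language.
Complement accept states = All states \ Original accept states
= {s0, s1, s2} \ {s0}
{s1, s2}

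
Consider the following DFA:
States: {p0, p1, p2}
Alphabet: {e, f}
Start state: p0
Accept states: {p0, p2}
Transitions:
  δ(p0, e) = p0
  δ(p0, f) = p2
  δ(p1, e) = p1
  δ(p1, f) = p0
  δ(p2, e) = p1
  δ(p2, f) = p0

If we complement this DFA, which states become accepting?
Complement accept states = All states \ Original accept states
= {p0, p1, p2} \ {p0, p2}
{p1}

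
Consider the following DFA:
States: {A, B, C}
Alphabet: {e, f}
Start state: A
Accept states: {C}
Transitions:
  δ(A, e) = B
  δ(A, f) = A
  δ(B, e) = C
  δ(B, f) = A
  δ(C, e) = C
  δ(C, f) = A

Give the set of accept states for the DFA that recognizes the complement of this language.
Complement accept states = All states \ Original accept states
= {A, B, C} \ {C}
{A, B}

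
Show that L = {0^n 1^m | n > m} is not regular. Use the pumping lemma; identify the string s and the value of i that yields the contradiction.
Assume L is regular with pumping length p. Idea: pumping down the 0-block drops the 0-count to at most the 1-count.
Choose s = 0^(p+1) 1^p ∈ L (|s| = 2p+1 ≥ p). By the pumping lemma, s = xyz with |xy| ≤ p, |y| > 0, so y = 0^k with k ≥ 1. Take i = 0: xz = 0^(p+1−k) 1^p. Since k ≥ 1, p+1−k ≤ p, so the number of 0's is no longer strictly greater than the number of 1's, hence xz ∉ L.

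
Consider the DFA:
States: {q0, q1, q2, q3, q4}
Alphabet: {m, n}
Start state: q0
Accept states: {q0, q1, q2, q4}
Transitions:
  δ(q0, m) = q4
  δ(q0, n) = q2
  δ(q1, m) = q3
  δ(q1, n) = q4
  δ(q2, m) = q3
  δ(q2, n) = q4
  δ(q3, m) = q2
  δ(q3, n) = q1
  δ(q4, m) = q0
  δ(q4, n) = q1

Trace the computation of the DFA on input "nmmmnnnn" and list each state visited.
read 'n': q0 → q2
  read 'm': q2 → q3
  read 'm': q3 → q2
  read 'm': q2 → q3
  read 'n': q3 → q1
  read 'n': q1 → q4
  read 'n': q4 → q1
  read 'n': q1 → q4
q0 -> q2 -> q3 -> q2 -> q3 -> q1 -> q4 -> q1 -> q4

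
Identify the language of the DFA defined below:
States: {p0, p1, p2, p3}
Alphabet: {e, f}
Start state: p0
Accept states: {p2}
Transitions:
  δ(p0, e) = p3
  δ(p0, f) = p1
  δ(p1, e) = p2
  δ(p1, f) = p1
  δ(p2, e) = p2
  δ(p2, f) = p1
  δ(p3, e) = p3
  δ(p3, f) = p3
Testing a few strings:
  'fef' → reject
  'fe' → accept
  'ff' → reject
  'eee' → reject
State roles: p0=no input read; p1=started with f, last symbol f; p2=started with f, last symbol e; p3=started with e (dead)
All strings over {e,f} that start with f and end with e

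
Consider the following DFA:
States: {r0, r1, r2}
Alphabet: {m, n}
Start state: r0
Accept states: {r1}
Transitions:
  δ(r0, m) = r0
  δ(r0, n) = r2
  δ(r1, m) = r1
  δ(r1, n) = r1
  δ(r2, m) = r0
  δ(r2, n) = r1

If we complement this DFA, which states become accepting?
Complement accept states = All states \ Original accept states
= {r0, r1, r2} \ {r1}
{r0, r2}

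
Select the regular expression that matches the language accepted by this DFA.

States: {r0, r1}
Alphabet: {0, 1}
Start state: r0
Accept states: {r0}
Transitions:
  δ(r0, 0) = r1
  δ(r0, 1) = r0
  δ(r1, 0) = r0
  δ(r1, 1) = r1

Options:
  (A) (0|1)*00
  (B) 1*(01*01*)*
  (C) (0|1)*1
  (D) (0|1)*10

Check each option against the DFA on short strings; one disagreement eliminates an option:
  (A) (0|1)*00: on ε the DFA stays in r0 and accepts (r0 ∈ Accept), but the regex does not match it → eliminate
  (B) 1*(01*01*)*: agrees with the DFA on every string of length ≤ 6
  (C) (0|1)*1: on ε the DFA stays in r0 and accepts (r0 ∈ Accept), but the regex does not match it → eliminate
  (D) (0|1)*10: on ε the DFA stays in r0 and accepts (r0 ∈ Accept), but the regex does not match it → eliminate
Only (B) is consistent with the DFA.
(B) 1*(01*01*)*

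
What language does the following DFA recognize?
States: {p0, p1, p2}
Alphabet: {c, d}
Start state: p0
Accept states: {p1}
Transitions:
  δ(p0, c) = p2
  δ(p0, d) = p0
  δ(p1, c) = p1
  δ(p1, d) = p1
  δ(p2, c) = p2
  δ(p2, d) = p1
Testing a few strings:
  'dcdc' → accept
  'dddc' → reject
  'ddc' → reject
  'dc' → reject
State roles: p0=no c seen yet; p1=substring cd seen; p2=seen a c, waiting for d
All strings over {c,d} containing the substring cd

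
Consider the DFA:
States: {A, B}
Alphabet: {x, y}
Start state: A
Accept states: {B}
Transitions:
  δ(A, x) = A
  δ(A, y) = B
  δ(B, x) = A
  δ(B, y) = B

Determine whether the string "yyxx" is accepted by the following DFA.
Processing string "yyxx":
  A --y--> B
  B --y--> B
  B --x--> A
  A --x--> A
Final state: A
Accept states: {B}
No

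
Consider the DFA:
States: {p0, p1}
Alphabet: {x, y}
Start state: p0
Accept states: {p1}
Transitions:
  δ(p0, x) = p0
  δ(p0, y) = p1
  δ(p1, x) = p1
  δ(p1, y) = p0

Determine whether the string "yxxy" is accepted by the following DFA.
Processing string "yxxy":
  p0 --y--> p1
  p1 --x--> p1
  p1 --x--> p1
  p1 --y--> p0
Final state: p0
Accept states: {p1}
No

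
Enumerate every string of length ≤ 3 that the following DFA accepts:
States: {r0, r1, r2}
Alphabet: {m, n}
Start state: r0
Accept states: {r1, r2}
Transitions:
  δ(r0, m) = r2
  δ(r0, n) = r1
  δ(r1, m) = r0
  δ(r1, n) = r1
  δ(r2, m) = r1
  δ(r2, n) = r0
m, n, mm, nn, mmn, mnm, mnn, nmm, nmn, nnn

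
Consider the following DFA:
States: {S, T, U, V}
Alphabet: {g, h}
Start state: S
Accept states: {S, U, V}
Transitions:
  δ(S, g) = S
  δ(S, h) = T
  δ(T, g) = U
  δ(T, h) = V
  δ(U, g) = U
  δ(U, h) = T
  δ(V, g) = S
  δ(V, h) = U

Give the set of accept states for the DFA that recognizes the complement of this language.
Complement accept states = All states \ Original accept states
= {S, T, U, V} \ {S, U, V}
{T}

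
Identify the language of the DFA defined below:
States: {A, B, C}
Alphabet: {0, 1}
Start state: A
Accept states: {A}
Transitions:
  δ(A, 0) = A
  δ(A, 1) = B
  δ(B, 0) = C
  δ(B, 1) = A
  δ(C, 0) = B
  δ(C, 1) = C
Testing a few strings:
  '1100' → accept
  '111' → reject
  '1' → reject
  '1110' → reject
State roles: A=value ≡ 0 (mod 3); B=value ≡ 1 (mod 3); C=value ≡ 2 (mod 3)
All binary strings representing a multiple of 3 (read in base 2; leading zeros allowed and ε counts as 0)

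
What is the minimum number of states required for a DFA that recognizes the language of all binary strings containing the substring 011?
By Myhill–Nerode, count the distinguishable equivalence classes: 4 classes — one per longest suffix of the input that is a prefix of '011' (lengths 0 through 2), plus an absorbing 'already seen 011' class.
4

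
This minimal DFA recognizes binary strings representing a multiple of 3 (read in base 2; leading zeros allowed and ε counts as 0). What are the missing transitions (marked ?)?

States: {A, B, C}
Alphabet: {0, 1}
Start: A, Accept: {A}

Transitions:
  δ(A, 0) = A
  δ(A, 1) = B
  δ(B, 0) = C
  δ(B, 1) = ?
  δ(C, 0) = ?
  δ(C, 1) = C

From the language and accept set, identify what each state tracks — A: value ≡ 0 (mod 3); B: value ≡ 1 (mod 3); C: value ≡ 2 (mod 3).
Each missing δ(q, a) is the state matching the new tracked value after reading a.
δ(B, 1) = A; δ(C, 0) = B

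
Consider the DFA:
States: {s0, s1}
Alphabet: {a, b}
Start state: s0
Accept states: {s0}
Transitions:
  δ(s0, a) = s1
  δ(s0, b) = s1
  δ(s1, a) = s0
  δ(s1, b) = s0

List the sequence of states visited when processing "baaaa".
read 'b': s0 → s1
  read 'a': s1 → s0
  read 'a': s0 → s1
  read 'a': s1 → s0
  read 'a': s0 → s1
s0 -> s1 -> s0 -> s1 -> s0 -> s1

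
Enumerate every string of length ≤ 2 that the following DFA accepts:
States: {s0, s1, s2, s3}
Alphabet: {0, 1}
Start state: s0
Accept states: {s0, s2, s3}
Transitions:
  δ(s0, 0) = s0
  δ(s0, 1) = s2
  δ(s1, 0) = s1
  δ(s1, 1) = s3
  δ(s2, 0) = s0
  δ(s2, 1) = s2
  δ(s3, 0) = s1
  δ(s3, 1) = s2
ε, 0, 1, 00, 01, 10, 11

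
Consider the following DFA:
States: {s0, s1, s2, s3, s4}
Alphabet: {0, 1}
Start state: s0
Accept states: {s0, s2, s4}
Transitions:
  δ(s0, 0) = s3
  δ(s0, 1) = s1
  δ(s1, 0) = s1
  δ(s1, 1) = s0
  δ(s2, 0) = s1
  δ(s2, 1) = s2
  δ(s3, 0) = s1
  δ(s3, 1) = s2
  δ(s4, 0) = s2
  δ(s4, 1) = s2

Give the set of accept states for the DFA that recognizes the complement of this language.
Complement accept states = All states \ Original accept states
= {s0, s1, s2, s3, s4} \ {s0, s2, s4}
{s1, s3}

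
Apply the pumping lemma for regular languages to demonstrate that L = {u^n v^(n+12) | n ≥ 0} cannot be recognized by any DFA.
Assume L is regular with pumping length p. Idea: pumping the u-block breaks the fixed offset of 12.
Choose s = u^p v^(p+12) ∈ L. By the pumping lemma, s = xyz with |xy| ≤ p, |y| > 0, so y = u^k with k ≥ 1. Then xy²z = u^(p+k) v^(p+12). For this to be in L we would need p+12 = (p+k)+12, i.e. k = 0, contradicting k ≥ 1. So xy²z ∉ L.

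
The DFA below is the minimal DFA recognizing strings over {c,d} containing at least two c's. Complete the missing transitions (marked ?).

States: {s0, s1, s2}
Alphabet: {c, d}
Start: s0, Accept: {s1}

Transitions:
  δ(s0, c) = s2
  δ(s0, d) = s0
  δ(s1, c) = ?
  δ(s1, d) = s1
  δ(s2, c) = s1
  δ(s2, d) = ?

From the language and accept set, identify what each state tracks — s0: zero c's seen; s1: ≥ two c's seen; s2: one c seen.
Each missing δ(q, a) is the state matching the new tracked value after reading a.
δ(s1, c) = s1; δ(s2, d) = s2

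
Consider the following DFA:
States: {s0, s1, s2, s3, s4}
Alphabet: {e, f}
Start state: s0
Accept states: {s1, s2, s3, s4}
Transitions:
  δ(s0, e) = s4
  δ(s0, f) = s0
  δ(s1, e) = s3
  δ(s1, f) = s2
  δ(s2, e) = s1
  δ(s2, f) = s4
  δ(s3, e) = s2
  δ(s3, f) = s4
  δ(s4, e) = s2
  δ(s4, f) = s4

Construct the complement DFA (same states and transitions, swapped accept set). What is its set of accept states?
Complement accept states = All states \ Original accept states
= {s0, s1, s2, s3, s4} \ {s1, s2, s3, s4}
{s0}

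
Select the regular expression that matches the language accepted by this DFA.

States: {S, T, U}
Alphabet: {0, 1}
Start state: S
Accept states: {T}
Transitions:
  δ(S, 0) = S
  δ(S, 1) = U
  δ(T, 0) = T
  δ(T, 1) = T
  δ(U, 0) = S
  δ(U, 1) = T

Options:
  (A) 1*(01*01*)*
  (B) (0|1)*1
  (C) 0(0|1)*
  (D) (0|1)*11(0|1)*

Check each option against the DFA on short strings; one disagreement eliminates an option:
  (A) 1*(01*01*)*: on ε the DFA stays in S and rejects (S ∉ Accept), but the regex matches it → eliminate
  (B) (0|1)*1: on '1' the DFA goes S → U and rejects (U ∉ Accept), but the regex matches it → eliminate
  (C) 0(0|1)*: on '0' the DFA goes S → S and rejects (S ∉ Accept), but the regex matches it → eliminate
  (D) (0|1)*11(0|1)*: agrees with the DFA on every string of length ≤ 6
Only (D) is consistent with the DFA.
(D) (0|1)*11(0|1)*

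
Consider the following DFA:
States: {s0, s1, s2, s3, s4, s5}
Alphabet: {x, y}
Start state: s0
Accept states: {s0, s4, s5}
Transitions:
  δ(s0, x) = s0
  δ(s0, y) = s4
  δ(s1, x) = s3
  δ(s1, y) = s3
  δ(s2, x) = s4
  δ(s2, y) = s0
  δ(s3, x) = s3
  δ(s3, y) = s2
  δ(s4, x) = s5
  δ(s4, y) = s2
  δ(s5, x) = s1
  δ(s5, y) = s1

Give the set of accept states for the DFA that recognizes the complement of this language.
Complement accept states = All states \ Original accept states
= {s0, s1, s2, s3, s4, s5} \ {s0, s4, s5}
{s1, s2, s3}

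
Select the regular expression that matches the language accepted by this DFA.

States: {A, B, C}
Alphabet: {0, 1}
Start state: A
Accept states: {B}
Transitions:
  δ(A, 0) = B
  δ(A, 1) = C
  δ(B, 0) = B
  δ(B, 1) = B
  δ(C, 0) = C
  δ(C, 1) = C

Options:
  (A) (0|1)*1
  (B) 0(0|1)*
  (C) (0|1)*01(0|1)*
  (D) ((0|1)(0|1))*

Check each option against the DFA on short strings; one disagreement eliminates an option:
  (A) (0|1)*1: on '0' the DFA goes A → B and accepts (B ∈ Accept), but the regex does not match it → eliminate
  (B) 0(0|1)*: agrees with the DFA on every string of length ≤ 6
  (C) (0|1)*01(0|1)*: on '0' the DFA goes A → B and accepts (B ∈ Accept), but the regex does not match it → eliminate
  (D) ((0|1)(0|1))*: on ε the DFA stays in A and rejects (A ∉ Accept), but the regex matches it → eliminate
Only (B) is consistent with the DFA.
(B) 0(0|1)*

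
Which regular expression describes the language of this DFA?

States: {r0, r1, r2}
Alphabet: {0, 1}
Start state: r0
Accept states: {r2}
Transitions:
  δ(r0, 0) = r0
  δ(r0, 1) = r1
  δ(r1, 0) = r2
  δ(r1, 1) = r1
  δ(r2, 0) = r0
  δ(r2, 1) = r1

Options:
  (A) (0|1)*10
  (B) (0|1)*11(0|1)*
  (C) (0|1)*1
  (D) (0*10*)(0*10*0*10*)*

Check each option against the DFA on short strings; one disagreement eliminates an option:
  (A) (0|1)*10: agrees with the DFA on every string of length ≤ 6
  (B) (0|1)*11(0|1)*: on '10' the DFA goes r0 → r1 → r2 and accepts (r2 ∈ Accept), but the regex does not match it → eliminate
  (C) (0|1)*1: on '1' the DFA goes r0 → r1 and rejects (r1 ∉ Accept), but the regex matches it → eliminate
  (D) (0*10*)(0*10*0*10*)*: on '1' the DFA goes r0 → r1 and rejects (r1 ∉ Accept), but the regex matches it → eliminate
Only (A) is consistent with the DFA.
(A) (0|1)*10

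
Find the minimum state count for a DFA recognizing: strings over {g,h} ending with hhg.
By Myhill–Nerode, count the distinguishable equivalence classes: 4 classes — one per longest suffix of the input that is a prefix of 'hhg' (lengths 0 through 3); only the length-3 class is accepting.
4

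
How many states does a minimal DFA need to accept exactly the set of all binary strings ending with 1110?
By Myhill–Nerode, count the distinguishable equivalence classes: 5 classes — one per longest suffix of the input that is a prefix of '1110' (lengths 0 through 4); only the length-4 class is accepting.
5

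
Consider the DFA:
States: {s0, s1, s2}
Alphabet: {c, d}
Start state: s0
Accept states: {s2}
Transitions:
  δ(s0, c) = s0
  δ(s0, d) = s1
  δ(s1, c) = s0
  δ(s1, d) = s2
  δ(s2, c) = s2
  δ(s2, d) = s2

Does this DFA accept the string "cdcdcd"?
Processing string "cdcdcd":
  s0 --c--> s0
  s0 --d--> s1
  s1 --c--> s0
  s0 --d--> s1
  s1 --c--> s0
  s0 --d--> s1
Final state: s1
Accept states: {s2}
No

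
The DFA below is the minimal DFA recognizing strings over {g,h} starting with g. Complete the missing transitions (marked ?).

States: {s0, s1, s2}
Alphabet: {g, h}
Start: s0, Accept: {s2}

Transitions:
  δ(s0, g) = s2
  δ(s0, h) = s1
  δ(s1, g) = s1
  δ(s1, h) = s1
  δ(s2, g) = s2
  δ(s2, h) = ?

From the language and accept set, identify what each state tracks — s0: no input read; s1: started with h (dead); s2: started with g.
Each missing δ(q, a) is the state matching the new tracked value after reading a.
δ(s2, h) = s2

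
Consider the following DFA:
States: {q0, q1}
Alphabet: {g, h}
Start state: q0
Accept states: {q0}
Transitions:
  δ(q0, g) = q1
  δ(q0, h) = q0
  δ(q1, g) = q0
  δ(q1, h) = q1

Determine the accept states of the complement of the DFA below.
Complement accept states = All states \ Original accept states
= {q0, q1} \ {q0}
{q1}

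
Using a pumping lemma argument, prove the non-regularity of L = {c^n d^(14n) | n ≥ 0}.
Assume L is regular with pumping length p. Idea: pumping the c-block breaks the 1:14 ratio.
Choose s = c^p d^(14p) (length 15p ≥ p). By the pumping lemma, s = xyz with |xy| ≤ p, |y| > 0, so y = c^k with k ≥ 1. Then xy²z = c^(p+k) d^(14p). For this to be in L we would need 14p = 14(p+k), i.e. 14k = 0, contradicting k ≥ 1. So xy²z ∉ L.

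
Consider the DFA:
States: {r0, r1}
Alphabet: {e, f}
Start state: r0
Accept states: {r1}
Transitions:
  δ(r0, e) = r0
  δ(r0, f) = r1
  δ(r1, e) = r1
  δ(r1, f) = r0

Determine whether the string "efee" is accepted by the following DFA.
Processing string "efee":
  r0 --e--> r0
  r0 --f--> r1
  r1 --e--> r1
  r1 --e--> r1
Final state: r1
Accept states: {r1}
Yes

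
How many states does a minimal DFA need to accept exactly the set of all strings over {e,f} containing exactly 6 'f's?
By Myhill–Nerode, count the distinguishable equivalence classes: 8 classes — having seen 0, 1, …, 6, or >6 copies of 'f'; the count-6 class is the only accepting one and >6 is dead.
8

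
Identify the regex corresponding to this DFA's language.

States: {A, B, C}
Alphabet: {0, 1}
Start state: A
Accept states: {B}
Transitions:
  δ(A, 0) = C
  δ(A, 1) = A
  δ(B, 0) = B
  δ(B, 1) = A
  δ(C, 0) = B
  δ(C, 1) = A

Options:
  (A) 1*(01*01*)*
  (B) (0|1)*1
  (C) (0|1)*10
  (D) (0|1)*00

Check each option against the DFA on short strings; one disagreement eliminates an option:
  (A) 1*(01*01*)*: on ε the DFA stays in A and rejects (A ∉ Accept), but the regex matches it → eliminate
  (B) (0|1)*1: on '1' the DFA goes A → A and rejects (A ∉ Accept), but the regex matches it → eliminate
  (C) (0|1)*10: on '00' the DFA goes A → C → B and accepts (B ∈ Accept), but the regex does not match it → eliminate
  (D) (0|1)*00: agrees with the DFA on every string of length ≤ 6
Only (D) is consistent with the DFA.
(D) (0|1)*00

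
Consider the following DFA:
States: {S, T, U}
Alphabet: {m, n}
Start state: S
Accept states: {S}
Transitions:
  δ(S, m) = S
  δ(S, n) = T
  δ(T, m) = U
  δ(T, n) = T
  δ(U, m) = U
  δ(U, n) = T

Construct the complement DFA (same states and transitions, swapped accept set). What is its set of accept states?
Complement accept states = All states \ Original accept states
= {S, T, U} \ {S}
{T, U}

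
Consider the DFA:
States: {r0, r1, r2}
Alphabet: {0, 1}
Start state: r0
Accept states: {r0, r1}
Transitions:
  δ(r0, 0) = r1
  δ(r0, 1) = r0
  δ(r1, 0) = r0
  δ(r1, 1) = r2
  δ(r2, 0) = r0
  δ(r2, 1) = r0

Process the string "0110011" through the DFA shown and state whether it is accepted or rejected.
Processing string "0110011":
  r0 --0--> r1
  r1 --1--> r2
  r2 --1--> r0
  r0 --0--> r1
  r1 --0--> r0
  r0 --1--> r0
  r0 --1--> r0
Final state: r0
Accept states: {r0, r1}
Yes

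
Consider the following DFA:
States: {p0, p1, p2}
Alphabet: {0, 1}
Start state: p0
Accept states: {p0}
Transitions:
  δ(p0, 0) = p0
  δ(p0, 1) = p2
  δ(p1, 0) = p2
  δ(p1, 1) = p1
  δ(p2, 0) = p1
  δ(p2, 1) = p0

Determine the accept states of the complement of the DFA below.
Complement accept states = All states \ Original accept states
= {p0, p1, p2} \ {p0}
{p1, p2}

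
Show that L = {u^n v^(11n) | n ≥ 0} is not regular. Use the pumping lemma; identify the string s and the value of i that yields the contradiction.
Assume L is regular with pumping length p. Idea: pumping the u-block breaks the 1:11 ratio.
Choose s = u^p v^(11p) (length 12p ≥ p). By the pumping lemma, s = xyz with |xy| ≤ p, |y| > 0, so y = u^k with k ≥ 1. Then xy²z = u^(p+k) v^(11p). For this to be in L we would need 11p = 11(p+k), i.e. 11k = 0, contradicting k ≥ 1. So xy²z ∉ L.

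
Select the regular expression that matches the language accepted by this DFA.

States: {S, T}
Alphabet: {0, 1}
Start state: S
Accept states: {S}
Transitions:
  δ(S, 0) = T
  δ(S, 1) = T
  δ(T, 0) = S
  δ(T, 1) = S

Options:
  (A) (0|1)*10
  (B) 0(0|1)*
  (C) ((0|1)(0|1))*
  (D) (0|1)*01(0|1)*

Check each option against the DFA on short strings; one disagreement eliminates an option:
  (A) (0|1)*10: on ε the DFA stays in S and accepts (S ∈ Accept), but the regex does not match it → eliminate
  (B) 0(0|1)*: on ε the DFA stays in S and accepts (S ∈ Accept), but the regex does not match it → eliminate
  (C) ((0|1)(0|1))*: agrees with the DFA on every string of length ≤ 6
  (D) (0|1)*01(0|1)*: on ε the DFA stays in S and accepts (S ∈ Accept), but the regex does not match it → eliminate
Only (C) is consistent with the DFA.
(C) ((0|1)(0|1))*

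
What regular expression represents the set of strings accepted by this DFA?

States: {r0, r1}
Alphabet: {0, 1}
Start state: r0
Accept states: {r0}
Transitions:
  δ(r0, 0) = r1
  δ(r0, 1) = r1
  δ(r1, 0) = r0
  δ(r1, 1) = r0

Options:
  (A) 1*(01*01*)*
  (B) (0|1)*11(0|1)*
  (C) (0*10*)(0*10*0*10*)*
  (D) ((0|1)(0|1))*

Check each option against the DFA on short strings; one disagreement eliminates an option:
  (A) 1*(01*01*)*: on '1' the DFA goes r0 → r1 and rejects (r1 ∉ Accept), but the regex matches it → eliminate
  (B) (0|1)*11(0|1)*: on ε the DFA stays in r0 and accepts (r0 ∈ Accept), but the regex does not match it → eliminate
  (C) (0*10*)(0*10*0*10*)*: on ε the DFA stays in r0 and accepts (r0 ∈ Accept), but the regex does not match it → eliminate
  (D) ((0|1)(0|1))*: agrees with the DFA on every string of length ≤ 6
Only (D) is consistent with the DFA.
(D) ((0|1)(0|1))*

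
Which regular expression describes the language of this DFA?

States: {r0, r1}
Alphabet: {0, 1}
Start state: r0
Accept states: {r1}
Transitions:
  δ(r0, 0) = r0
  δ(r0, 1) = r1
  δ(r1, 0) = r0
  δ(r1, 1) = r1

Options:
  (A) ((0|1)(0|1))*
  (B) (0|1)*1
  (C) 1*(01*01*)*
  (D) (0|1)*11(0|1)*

Check each option against the DFA on short strings; one disagreement eliminates an option:
  (A) ((0|1)(0|1))*: on ε the DFA stays in r0 and rejects (r0 ∉ Accept), but the regex matches it → eliminate
  (B) (0|1)*1: agrees with the DFA on every string of length ≤ 6
  (C) 1*(01*01*)*: on ε the DFA stays in r0 and rejects (r0 ∉ Accept), but the regex matches it → eliminate
  (D) (0|1)*11(0|1)*: on '1' the DFA goes r0 → r1 and accepts (r1 ∈ Accept), but the regex does not match it → eliminate
Only (B) is consistent with the DFA.
(B) (0|1)*1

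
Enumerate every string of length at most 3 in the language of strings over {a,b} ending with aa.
aa, aaa, baa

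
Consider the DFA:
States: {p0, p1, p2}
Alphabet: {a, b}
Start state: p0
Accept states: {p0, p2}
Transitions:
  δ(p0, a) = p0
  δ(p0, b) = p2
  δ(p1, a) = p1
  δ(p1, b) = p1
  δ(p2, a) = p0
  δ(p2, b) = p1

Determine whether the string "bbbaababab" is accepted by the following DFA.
Processing string "bbbaababab":
  p0 --b--> p2
  p2 --b--> p1
  p1 --b--> p1
  p1 --a--> p1
  p1 --a--> p1
  p1 --b--> p1
  p1 --a--> p1
  p1 --b--> p1
  p1 --a--> p1
  p1 --b--> p1
Final state: p1
Accept states: {p0, p2}
No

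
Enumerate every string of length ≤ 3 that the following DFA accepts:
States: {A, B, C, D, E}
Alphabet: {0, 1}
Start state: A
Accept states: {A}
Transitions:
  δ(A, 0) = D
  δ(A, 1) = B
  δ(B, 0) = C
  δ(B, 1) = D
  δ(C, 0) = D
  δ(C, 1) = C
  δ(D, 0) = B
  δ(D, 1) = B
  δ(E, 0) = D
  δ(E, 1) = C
ε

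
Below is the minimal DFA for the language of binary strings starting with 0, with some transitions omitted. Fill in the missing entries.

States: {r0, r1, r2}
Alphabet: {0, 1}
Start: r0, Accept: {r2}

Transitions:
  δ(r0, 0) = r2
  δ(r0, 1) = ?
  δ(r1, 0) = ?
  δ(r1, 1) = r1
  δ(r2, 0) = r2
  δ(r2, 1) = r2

From the language and accept set, identify what each state tracks — r0: no input read; r1: started with 1 (dead); r2: started with 0.
Each missing δ(q, a) is the state matching the new tracked value after reading a.
δ(r0, 1) = r1; δ(r1, 0) = r1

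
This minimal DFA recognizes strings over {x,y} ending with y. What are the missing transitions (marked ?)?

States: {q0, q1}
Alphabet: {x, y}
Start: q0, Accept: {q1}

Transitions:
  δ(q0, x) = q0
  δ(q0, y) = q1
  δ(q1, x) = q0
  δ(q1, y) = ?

From the language and accept set, identify what each state tracks — q0: last symbol not y; q1: last symbol is y.
Each missing δ(q, a) is the state matching the new tracked value after reading a.
δ(q1, y) = q1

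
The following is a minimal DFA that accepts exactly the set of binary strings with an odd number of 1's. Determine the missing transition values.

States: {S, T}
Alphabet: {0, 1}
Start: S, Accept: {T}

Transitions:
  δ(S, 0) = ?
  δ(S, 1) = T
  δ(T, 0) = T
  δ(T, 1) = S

From the language and accept set, identify what each state tracks — S: even number of 1's so far; T: odd number of 1's so far.
Each missing δ(q, a) is the state matching the new tracked value after reading a.
δ(S, 0) = S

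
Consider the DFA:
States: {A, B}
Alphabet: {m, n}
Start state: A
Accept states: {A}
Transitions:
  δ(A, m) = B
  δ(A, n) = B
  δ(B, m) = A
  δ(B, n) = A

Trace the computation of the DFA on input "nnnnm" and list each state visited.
read 'n': A → B
  read 'n': B → A
  read 'n': A → B
  read 'n': B → A
  read 'm': A → B
A -> B -> A -> B -> A -> B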